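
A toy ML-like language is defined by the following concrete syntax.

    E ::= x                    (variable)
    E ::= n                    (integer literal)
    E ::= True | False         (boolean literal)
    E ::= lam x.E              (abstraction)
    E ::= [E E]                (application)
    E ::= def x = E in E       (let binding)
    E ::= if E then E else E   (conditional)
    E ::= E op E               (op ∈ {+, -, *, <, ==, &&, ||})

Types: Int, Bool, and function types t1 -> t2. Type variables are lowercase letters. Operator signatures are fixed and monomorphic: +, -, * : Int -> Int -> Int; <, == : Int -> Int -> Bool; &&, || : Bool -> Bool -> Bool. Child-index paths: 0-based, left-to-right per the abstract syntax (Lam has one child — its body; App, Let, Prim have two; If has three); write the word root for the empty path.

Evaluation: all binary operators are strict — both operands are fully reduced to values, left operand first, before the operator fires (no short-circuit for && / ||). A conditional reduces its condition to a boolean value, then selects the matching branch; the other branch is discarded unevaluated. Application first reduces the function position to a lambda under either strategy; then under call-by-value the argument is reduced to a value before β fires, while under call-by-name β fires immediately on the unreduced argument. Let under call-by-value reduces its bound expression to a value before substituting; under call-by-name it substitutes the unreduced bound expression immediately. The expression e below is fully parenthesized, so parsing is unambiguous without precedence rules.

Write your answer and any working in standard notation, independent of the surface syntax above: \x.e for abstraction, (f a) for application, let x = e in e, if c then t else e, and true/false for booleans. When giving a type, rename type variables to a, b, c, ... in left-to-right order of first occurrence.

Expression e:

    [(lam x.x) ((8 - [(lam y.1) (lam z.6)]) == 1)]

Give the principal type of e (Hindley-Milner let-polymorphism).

Derivation:
x : a
\x._ : a -> a
  unify Int ~ Int
\y._ : b -> Int
\z._ : c -> Int
  unify b -> Int ~ (c -> Int) -> d
  unify b ~ c -> Int
  unify Int ~ d
_ _ : Int
  unify Int ~ Int
  unify Int ~ Int
  unify Int ~ Int
  unify a -> a ~ Bool -> e
  unify a ~ Bool
  unify Bool ~ e
_ _ : Bool

Answer: Bool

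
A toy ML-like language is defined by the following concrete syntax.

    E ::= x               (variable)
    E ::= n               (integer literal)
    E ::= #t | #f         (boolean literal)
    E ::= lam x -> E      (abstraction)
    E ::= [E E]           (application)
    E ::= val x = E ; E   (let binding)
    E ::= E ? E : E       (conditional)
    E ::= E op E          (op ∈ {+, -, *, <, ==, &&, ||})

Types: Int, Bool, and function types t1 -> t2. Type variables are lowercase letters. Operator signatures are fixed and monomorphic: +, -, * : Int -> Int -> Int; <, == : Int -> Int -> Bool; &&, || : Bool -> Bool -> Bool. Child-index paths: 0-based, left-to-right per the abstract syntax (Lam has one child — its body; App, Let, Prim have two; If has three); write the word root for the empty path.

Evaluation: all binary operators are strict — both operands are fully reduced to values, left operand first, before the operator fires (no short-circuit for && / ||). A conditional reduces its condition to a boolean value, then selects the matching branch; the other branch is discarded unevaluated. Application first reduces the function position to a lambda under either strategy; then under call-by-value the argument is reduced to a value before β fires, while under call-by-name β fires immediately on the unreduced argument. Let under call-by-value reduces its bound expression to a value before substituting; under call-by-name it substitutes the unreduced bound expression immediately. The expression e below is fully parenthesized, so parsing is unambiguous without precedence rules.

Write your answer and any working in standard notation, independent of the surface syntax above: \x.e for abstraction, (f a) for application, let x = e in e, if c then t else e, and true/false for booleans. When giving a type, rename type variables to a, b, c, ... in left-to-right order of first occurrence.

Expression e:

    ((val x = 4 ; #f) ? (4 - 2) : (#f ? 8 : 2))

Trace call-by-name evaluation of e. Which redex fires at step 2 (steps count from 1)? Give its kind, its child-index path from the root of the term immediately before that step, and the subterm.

Answer: if at root : (if false then (4 - 2) else (if false then 8 else 2))

Working:
step 0: (if (let x = 4 in false) then (4 - 2) else (if false then 8 else 2))
step 1: [let@0] (if false then (4 - 2) else (if false then 8 else 2))
step 2: [if@root] (if false then 8 else 2)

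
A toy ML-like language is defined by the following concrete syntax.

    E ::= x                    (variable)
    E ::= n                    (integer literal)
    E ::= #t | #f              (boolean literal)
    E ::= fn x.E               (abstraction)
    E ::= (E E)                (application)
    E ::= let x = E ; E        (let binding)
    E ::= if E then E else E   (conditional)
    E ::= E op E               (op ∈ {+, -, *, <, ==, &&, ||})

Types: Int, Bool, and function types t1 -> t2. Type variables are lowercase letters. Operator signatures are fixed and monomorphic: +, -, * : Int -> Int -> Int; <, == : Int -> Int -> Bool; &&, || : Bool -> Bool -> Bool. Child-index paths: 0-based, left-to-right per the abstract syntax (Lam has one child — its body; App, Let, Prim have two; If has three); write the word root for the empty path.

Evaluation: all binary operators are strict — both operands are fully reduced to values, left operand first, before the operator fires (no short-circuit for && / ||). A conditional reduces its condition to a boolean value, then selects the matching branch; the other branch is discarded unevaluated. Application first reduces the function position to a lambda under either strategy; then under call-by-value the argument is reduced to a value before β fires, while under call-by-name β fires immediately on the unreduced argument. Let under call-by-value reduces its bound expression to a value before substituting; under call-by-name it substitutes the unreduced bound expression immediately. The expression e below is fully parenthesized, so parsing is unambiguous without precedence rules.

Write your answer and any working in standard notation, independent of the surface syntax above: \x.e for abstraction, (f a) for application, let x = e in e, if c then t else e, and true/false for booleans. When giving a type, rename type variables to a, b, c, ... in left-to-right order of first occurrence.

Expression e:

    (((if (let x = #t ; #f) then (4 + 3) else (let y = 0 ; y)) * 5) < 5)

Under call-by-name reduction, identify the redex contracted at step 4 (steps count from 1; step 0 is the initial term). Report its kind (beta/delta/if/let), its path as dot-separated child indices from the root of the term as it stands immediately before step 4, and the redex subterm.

Answer: delta at 0 : (0 * 5)

Trace:
step 0: (((if (let x = true in false) then (4 + 3) else (let y = 0 in y)) * 5) < 5)
step 1: [let@0.0.0] (((if false then (4 + 3) else (let y = 0 in y)) * 5) < 5)
step 2: [if@0.0] (((let y = 0 in y) * 5) < 5)
step 3: [let@0.0] ((0 * 5) < 5)
step 4: [delta@0] (0 < 5)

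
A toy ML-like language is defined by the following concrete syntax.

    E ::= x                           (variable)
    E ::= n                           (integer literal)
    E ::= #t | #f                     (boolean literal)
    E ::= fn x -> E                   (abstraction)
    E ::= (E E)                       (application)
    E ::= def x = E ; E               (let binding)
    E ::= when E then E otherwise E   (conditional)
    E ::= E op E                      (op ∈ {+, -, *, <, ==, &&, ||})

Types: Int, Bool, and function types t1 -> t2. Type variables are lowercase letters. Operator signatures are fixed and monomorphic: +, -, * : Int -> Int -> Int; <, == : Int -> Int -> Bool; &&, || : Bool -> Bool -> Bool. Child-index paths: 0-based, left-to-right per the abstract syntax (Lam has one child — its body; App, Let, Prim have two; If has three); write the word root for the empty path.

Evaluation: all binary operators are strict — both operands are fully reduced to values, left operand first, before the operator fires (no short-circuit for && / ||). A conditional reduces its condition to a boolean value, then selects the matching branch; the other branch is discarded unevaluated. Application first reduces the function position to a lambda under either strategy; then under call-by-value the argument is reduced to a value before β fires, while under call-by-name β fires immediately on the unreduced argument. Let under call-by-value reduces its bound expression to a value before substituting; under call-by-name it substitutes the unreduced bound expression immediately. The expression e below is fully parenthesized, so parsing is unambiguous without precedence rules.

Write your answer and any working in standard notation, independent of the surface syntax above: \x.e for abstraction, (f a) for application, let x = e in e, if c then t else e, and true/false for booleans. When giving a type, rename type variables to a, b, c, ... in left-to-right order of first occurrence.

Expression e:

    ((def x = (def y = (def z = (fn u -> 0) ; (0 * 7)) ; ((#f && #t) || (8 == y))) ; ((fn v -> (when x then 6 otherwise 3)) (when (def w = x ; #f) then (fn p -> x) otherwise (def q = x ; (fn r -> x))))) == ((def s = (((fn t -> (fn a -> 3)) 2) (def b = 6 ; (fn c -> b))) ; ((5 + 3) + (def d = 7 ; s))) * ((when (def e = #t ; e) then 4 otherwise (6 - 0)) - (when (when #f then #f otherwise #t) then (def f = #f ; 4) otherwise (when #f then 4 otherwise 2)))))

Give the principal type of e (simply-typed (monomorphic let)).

Derivation:
\u._ : a -> Int
let z : a -> Int
  unify Int ~ Int
  unify Int ~ Int
let y : Int
  unify Bool ~ Bool
  unify Bool ~ Bool
  unify Bool ~ Bool
  unify Int ~ Int
y : Int
  unify Int ~ Int
  unify Bool ~ Bool
let x : Bool
x : Bool
  unify Bool ~ Bool
  unify Int ~ Int
\v._ : b -> Int
x : Bool
let w : Bool
  unify Bool ~ Bool
x : Bool
\p._ : c -> Bool
x : Bool
let q : Bool
x : Bool
\r._ : d -> Bool
  unify c -> Bool ~ d -> Bool
  unify c ~ d
  unify Bool ~ Bool
  unify b -> Int ~ (d -> Bool) -> e
  unify b ~ d -> Bool
  unify Int ~ e
_ _ : Int
  unify Int ~ Int
\a._ : g -> Int
\t._ : f -> g -> Int
  unify f -> g -> Int ~ Int -> h
  unify f ~ Int
  unify g -> Int ~ h
_ _ : g -> Int
let b : Int
b : Int
\c._ : i -> Int
  unify g -> Int ~ (i -> Int) -> j
  unify g ~ i -> Int
  unify Int ~ j
_ _ : Int
let s : Int
  unify Int ~ Int
  unify Int ~ Int
  unify Int ~ Int
let d : Int
s : Int
  unify Int ~ Int
  unify Int ~ Int
let e : Bool
e : Bool
  unify Bool ~ Bool
  unify Int ~ Int
  unify Int ~ Int
  unify Int ~ Int
  unify Int ~ Int
  unify Bool ~ Bool
  unify Bool ~ Bool
  unify Bool ~ Bool
let f : Bool
  unify Bool ~ Bool
  unify Int ~ Int
  unify Int ~ Int
  unify Int ~ Int
  unify Int ~ Int
  unify Int ~ Int

Answer: Bool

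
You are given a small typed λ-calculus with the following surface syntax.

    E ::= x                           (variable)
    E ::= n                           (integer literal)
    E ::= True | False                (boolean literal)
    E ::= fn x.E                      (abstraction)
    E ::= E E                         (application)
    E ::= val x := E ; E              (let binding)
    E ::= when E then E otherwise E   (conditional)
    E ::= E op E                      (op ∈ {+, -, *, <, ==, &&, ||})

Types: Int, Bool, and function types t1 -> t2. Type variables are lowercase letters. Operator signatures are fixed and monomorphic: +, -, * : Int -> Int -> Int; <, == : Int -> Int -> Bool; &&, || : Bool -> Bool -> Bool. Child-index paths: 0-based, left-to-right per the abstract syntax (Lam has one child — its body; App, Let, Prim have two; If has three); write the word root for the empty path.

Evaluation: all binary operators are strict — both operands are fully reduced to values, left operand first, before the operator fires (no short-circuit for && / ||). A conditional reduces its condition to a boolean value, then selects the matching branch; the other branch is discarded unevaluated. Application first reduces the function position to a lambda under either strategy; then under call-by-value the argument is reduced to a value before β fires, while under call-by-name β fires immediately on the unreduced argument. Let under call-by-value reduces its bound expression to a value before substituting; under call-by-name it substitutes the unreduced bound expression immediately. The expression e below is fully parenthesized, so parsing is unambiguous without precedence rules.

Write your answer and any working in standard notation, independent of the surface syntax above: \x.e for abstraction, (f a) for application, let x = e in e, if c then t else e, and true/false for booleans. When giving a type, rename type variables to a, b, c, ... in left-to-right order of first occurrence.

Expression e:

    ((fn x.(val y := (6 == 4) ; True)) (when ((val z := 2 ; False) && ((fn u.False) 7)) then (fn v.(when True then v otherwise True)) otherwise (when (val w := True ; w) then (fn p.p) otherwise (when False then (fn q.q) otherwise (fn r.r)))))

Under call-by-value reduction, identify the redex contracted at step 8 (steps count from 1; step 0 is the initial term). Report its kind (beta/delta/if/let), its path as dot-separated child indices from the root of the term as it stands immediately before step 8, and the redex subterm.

Trace:
step 0: ((\x.(let y = (6 == 4) in true)) (if ((let z = 2 in false) && ((\u.false) 7)) then (\v.(if true then v else true)) else (if (let w = true in w) then (\p.p) else (if false then (\q.q) else (\r.r)))))
step 1: [let@1.0.0] ((\x.(let y = (6 == 4) in true)) (if (false && ((\u.false) 7)) then (\v.(if true then v else true)) else (if (let w = true in w) then (\p.p) else (if false then (\q.q) else (\r.r)))))
step 2: [beta@1.0.1] ((\x.(let y = (6 == 4) in true)) (if (false && false) then (\v.(if true then v else true)) else (if (let w = true in w) then (\p.p) else (if false then (\q.q) else (\r.r)))))
step 3: [delta@1.0] ((\x.(let y = (6 == 4) in true)) (if false then (\v.(if true then v else true)) else (if (let w = true in w) then (\p.p) else (if false then (\q.q) else (\r.r)))))
step 4: [if@1] ((\x.(let y = (6 == 4) in true)) (if (let w = true in w) then (\p.p) else (if false then (\q.q) else (\r.r))))
step 5: [let@1.0] ((\x.(let y = (6 == 4) in true)) (if true then (\p.p) else (if false then (\q.q) else (\r.r))))
step 6: [if@1] ((\x.(let y = (6 == 4) in true)) (\p.p))
step 7: [beta@root] (let y = (6 == 4) in true)
step 8: [delta@0] (let y = false in true)

Answer: delta at 0 : (6 == 4)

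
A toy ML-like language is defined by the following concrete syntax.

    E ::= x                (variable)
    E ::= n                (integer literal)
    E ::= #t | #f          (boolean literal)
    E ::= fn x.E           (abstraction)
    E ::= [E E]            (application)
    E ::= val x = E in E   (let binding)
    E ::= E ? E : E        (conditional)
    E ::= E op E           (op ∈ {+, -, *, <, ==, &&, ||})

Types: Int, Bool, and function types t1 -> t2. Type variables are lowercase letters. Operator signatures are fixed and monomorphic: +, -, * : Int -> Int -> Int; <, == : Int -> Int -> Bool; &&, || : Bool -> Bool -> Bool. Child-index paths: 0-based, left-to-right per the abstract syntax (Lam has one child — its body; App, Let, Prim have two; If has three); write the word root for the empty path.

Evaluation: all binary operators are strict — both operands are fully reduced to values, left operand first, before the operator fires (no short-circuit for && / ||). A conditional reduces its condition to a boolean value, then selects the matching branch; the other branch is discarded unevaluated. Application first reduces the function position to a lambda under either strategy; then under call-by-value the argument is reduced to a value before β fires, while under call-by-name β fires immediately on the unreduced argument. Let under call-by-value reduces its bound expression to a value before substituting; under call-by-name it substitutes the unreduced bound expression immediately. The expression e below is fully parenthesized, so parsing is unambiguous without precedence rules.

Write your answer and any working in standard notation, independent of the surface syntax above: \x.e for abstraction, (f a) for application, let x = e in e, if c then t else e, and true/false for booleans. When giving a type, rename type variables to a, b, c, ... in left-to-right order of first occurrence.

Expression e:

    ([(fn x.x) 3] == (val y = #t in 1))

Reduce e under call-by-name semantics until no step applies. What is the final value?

Answer: false

Working:
step 0: (((\x.x) 3) == (let y = true in 1))
step 1: [beta@0] (3 == (let y = true in 1))
step 2: [let@1] (3 == 1)
step 3: [delta@root] false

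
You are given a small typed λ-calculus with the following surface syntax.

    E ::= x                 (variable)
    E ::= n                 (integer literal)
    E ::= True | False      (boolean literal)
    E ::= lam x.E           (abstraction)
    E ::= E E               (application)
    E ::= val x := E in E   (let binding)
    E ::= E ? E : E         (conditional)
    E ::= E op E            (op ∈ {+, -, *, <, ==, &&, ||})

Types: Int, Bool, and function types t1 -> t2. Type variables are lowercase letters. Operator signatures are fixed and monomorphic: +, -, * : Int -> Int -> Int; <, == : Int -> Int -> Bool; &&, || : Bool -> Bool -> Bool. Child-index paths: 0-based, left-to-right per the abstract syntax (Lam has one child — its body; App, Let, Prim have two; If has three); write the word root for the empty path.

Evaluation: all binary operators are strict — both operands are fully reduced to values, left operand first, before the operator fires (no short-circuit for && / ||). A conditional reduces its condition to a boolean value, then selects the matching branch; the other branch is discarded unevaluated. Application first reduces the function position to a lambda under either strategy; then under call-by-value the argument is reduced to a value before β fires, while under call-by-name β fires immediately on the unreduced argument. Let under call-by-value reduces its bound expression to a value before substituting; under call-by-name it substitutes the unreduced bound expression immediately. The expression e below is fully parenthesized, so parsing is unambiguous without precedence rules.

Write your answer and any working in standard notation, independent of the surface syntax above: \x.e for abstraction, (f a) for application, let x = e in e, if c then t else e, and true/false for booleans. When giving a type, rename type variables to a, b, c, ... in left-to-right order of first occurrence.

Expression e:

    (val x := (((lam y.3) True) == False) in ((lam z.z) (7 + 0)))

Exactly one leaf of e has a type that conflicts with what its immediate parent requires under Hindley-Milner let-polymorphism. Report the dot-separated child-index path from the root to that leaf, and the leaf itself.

Answer: 0.1 : false

Working:
\y._ : a -> Int
  unify a -> Int ~ Bool -> b
  unify a ~ Bool
  unify Int ~ b
_ _ : Int
  unify Int ~ Int
  unify Bool ~ Int
  FAIL: mismatch Bool ~ Int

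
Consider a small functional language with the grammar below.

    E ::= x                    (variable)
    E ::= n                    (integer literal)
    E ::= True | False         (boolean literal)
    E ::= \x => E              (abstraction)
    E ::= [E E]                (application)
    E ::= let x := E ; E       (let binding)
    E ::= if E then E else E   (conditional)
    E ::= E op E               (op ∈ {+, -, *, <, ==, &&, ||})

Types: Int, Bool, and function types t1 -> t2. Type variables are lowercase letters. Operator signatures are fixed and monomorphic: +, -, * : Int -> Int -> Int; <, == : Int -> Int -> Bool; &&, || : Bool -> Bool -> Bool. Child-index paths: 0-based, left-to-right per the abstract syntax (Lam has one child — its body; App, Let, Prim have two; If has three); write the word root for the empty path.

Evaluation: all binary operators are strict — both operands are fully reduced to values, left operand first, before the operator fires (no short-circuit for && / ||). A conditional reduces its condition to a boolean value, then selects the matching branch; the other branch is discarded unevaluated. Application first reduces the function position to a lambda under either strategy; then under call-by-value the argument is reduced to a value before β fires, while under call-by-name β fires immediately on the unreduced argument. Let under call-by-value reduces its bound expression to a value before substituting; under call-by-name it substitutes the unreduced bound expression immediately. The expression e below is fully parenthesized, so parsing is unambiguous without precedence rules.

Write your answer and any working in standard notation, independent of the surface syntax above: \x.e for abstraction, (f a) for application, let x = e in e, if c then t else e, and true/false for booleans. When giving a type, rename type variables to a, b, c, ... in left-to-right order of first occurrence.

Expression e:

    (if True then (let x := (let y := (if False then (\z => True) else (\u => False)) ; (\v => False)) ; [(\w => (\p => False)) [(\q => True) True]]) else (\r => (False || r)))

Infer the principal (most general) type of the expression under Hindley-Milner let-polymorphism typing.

Answer: Bool -> Bool

Trace:
  unify Bool ~ Bool
  unify Bool ~ Bool
\z._ : a -> Bool
\u._ : b -> Bool
  unify a -> Bool ~ b -> Bool
  unify a ~ b
  unify Bool ~ Bool
let y : forall. b -> Bool
\v._ : c -> Bool
let x : forall. c -> Bool
\p._ : e -> Bool
\w._ : d -> e -> Bool
\q._ : f -> Bool
  unify f -> Bool ~ Bool -> g
  unify f ~ Bool
  unify Bool ~ g
_ _ : Bool
  unify d -> e -> Bool ~ Bool -> h
  unify d ~ Bool
  unify e -> Bool ~ h
_ _ : e -> Bool
  unify Bool ~ Bool
r : i
  unify i ~ Bool
\r._ : Bool -> Bool
  unify e -> Bool ~ Bool -> Bool
  unify e ~ Bool
  unify Bool ~ Bool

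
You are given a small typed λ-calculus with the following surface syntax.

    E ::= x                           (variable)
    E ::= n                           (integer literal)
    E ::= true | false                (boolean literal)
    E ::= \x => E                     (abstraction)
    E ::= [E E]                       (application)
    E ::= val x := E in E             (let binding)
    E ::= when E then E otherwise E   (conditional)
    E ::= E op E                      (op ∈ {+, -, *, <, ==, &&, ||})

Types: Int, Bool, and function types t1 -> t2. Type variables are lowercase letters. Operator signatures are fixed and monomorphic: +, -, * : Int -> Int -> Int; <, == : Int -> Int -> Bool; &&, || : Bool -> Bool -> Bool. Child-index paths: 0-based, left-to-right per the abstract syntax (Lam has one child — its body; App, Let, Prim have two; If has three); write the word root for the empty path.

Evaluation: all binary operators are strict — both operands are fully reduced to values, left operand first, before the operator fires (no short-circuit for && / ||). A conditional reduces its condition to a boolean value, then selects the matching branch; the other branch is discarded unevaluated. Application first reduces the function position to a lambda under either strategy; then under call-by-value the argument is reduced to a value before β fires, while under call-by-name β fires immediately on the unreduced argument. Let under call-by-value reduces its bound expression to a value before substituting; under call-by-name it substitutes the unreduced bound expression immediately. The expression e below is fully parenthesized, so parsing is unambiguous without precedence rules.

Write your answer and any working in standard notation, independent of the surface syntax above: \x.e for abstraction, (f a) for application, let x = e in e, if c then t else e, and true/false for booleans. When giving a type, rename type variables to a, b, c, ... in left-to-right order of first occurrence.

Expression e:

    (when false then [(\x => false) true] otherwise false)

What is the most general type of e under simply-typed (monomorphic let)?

Working:
  unify Bool ~ Bool
\x._ : a -> Bool
  unify a -> Bool ~ Bool -> b
  unify a ~ Bool
  unify Bool ~ b
_ _ : Bool
  unify Bool ~ Bool

Answer: Bool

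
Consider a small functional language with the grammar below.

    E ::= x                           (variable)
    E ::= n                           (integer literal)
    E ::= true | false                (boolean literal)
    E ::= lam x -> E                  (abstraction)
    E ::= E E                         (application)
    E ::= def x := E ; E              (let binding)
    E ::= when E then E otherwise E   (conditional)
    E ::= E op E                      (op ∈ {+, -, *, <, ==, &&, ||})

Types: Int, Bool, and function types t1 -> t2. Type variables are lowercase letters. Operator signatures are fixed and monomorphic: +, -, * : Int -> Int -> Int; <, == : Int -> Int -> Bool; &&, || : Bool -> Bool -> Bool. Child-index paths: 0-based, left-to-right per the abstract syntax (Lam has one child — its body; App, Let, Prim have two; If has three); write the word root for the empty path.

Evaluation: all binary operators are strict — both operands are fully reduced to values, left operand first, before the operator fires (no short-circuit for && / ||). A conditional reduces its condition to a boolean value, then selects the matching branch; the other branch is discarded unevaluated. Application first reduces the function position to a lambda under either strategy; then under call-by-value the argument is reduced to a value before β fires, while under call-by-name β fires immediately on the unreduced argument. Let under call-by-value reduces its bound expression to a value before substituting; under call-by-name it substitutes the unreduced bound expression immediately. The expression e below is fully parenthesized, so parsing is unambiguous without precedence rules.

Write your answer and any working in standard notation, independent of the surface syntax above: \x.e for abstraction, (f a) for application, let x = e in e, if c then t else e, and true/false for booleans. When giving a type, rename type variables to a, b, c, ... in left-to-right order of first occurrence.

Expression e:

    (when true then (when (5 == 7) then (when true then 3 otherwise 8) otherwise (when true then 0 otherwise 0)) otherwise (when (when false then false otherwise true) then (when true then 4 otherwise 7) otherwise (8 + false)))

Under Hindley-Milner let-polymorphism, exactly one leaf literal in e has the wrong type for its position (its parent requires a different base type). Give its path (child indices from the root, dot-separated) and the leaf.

Working:
  unify Bool ~ Bool
  unify Int ~ Int
  unify Int ~ Int
  unify Bool ~ Bool
  unify Bool ~ Bool
  unify Int ~ Int
  unify Bool ~ Bool
  unify Int ~ Int
  unify Int ~ Int
  unify Bool ~ Bool
  unify Bool ~ Bool
  unify Bool ~ Bool
  unify Bool ~ Bool
  unify Int ~ Int
  unify Int ~ Int
  unify Bool ~ Int
  FAIL: mismatch Bool ~ Int

Answer: 2.2.1 : false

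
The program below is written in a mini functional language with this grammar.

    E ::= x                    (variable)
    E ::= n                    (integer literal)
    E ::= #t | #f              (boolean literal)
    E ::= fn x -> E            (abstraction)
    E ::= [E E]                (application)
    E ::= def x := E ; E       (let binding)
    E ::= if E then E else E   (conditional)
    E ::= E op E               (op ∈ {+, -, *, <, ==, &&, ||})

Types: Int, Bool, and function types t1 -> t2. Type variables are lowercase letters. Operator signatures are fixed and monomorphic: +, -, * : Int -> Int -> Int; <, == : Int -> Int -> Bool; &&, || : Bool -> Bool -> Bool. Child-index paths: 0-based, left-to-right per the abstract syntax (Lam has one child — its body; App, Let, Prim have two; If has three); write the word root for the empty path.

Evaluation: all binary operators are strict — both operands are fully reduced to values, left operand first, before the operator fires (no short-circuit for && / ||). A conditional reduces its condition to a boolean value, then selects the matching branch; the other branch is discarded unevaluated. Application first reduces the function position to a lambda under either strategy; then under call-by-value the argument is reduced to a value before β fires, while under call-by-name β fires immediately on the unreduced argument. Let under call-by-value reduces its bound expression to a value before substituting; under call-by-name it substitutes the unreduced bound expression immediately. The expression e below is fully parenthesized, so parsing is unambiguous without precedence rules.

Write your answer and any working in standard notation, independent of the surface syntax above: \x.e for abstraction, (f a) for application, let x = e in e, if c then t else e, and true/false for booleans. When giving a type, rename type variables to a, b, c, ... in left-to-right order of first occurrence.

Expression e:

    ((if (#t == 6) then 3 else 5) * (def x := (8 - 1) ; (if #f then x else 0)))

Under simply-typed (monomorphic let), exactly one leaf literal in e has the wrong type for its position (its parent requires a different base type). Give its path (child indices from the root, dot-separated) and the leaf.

Answer: 0.0.0 : true

Derivation:
  unify Bool ~ Int
  FAIL: mismatch Bool ~ Int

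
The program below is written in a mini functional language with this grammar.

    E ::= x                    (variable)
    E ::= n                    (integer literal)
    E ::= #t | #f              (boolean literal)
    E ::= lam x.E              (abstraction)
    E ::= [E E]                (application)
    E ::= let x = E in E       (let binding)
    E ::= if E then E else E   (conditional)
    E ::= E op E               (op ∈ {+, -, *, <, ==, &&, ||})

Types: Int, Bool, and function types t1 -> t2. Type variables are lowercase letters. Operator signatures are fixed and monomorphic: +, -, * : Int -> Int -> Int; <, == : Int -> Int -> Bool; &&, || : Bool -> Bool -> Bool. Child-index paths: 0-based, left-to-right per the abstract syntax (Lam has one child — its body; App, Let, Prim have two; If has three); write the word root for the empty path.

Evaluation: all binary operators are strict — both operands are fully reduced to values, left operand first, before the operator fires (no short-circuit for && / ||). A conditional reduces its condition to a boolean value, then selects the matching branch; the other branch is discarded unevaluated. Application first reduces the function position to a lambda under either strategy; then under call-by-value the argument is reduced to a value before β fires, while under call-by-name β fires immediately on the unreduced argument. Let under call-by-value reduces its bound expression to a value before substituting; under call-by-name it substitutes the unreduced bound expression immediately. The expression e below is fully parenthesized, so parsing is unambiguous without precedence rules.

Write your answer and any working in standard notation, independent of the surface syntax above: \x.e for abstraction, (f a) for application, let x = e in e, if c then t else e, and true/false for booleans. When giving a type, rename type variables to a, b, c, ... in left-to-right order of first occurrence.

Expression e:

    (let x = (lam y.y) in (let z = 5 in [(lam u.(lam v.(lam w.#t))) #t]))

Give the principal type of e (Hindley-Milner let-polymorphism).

Working:
y : a
\y._ : a -> a
let x : forall. a -> a
let z : Int
\w._ : d -> Bool
\v._ : c -> d -> Bool
\u._ : b -> c -> d -> Bool
  unify b -> c -> d -> Bool ~ Bool -> e
  unify b ~ Bool
  unify c -> d -> Bool ~ e
_ _ : c -> d -> Bool

Answer: a -> b -> Bool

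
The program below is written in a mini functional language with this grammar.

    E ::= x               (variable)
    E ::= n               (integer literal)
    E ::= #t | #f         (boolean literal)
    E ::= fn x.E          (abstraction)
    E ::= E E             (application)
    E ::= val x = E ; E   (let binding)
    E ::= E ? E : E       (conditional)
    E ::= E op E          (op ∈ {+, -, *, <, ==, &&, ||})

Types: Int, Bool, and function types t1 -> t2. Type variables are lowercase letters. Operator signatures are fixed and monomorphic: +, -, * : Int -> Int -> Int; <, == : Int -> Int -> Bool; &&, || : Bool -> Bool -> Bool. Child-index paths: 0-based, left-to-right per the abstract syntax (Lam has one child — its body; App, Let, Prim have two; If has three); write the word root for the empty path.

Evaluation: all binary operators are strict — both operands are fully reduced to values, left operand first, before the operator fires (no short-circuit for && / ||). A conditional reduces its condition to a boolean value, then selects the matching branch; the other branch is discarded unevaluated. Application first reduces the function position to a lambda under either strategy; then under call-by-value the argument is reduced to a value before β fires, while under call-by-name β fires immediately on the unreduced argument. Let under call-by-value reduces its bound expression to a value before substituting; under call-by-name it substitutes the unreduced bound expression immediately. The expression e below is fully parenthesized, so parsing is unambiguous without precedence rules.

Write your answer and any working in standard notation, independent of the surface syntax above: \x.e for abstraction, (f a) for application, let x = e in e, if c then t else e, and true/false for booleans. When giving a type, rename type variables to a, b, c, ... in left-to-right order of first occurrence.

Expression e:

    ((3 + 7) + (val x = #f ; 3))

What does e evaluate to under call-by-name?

Derivation:
step 0: ((3 + 7) + (let x = false in 3))
step 1: [delta@0] (10 + (let x = false in 3))
step 2: [let@1] (10 + 3)
step 3: [delta@root] 13

Answer: 13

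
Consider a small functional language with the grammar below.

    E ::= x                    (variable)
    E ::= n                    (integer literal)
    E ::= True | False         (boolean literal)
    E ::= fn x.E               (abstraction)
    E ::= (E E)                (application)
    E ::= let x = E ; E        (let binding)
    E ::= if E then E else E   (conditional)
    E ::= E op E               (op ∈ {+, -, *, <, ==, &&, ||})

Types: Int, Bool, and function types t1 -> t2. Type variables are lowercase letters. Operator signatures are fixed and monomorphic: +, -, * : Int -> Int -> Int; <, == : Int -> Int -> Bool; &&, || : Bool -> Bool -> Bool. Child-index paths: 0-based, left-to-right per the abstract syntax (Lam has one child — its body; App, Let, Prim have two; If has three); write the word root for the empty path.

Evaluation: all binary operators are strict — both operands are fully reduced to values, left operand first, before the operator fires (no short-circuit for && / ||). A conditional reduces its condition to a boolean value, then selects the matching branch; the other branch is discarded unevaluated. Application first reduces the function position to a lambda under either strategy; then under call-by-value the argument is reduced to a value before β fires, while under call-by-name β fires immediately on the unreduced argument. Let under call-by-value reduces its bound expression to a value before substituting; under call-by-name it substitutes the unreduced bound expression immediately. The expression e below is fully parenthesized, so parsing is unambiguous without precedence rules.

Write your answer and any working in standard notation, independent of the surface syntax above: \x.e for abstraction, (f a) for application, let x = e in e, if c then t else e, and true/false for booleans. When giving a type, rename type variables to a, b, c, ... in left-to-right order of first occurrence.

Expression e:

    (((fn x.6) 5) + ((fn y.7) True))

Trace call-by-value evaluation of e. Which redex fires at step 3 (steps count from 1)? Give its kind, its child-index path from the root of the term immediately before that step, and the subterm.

Working:
step 0: (((\x.6) 5) + ((\y.7) true))
step 1: [beta@0] (6 + ((\y.7) true))
step 2: [beta@1] (6 + 7)
step 3: [delta@root] 13

Answer: delta at root : (6 + 7)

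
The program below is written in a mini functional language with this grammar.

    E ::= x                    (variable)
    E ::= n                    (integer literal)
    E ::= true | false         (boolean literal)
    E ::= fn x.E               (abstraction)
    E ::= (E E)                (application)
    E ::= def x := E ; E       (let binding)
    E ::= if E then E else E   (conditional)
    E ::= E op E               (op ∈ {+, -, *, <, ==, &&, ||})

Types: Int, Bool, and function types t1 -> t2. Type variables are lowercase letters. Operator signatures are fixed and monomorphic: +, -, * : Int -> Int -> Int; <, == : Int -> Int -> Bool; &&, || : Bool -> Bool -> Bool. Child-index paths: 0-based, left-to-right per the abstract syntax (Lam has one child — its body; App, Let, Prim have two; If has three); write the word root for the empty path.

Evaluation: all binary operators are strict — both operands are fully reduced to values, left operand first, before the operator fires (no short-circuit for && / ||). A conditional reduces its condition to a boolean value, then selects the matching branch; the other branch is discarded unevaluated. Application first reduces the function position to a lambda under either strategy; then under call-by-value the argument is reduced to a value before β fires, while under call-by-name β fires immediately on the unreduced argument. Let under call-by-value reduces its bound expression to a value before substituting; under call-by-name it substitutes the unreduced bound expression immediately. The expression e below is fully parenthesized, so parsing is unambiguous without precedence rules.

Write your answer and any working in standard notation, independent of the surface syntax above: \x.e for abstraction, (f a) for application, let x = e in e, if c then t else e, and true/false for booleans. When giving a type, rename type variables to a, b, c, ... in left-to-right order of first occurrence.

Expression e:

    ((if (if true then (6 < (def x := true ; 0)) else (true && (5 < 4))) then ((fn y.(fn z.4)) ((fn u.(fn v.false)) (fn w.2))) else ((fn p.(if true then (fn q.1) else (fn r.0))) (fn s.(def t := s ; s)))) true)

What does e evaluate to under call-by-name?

Derivation:
step 0: ((if (if true then (6 < (let x = true in 0)) else (true && (5 < 4))) then ((\y.(\z.4)) ((\u.(\v.false)) (\w.2))) else ((\p.(if true then (\q.1) else (\r.0))) (\s.(let t = s in s)))) true)
step 1: [if@0.0] ((if (6 < (let x = true in 0)) then ((\y.(\z.4)) ((\u.(\v.false)) (\w.2))) else ((\p.(if true then (\q.1) else (\r.0))) (\s.(let t = s in s)))) true)
step 2: [let@0.0.1] ((if (6 < 0) then ((\y.(\z.4)) ((\u.(\v.false)) (\w.2))) else ((\p.(if true then (\q.1) else (\r.0))) (\s.(let t = s in s)))) true)
step 3: [delta@0.0] ((if false then ((\y.(\z.4)) ((\u.(\v.false)) (\w.2))) else ((\p.(if true then (\q.1) else (\r.0))) (\s.(let t = s in s)))) true)
step 4: [if@0] (((\p.(if true then (\q.1) else (\r.0))) (\s.(let t = s in s))) true)
step 5: [beta@0] ((if true then (\q.1) else (\r.0)) true)
step 6: [if@0] ((\q.1) true)
step 7: [beta@root] 1

Answer: 1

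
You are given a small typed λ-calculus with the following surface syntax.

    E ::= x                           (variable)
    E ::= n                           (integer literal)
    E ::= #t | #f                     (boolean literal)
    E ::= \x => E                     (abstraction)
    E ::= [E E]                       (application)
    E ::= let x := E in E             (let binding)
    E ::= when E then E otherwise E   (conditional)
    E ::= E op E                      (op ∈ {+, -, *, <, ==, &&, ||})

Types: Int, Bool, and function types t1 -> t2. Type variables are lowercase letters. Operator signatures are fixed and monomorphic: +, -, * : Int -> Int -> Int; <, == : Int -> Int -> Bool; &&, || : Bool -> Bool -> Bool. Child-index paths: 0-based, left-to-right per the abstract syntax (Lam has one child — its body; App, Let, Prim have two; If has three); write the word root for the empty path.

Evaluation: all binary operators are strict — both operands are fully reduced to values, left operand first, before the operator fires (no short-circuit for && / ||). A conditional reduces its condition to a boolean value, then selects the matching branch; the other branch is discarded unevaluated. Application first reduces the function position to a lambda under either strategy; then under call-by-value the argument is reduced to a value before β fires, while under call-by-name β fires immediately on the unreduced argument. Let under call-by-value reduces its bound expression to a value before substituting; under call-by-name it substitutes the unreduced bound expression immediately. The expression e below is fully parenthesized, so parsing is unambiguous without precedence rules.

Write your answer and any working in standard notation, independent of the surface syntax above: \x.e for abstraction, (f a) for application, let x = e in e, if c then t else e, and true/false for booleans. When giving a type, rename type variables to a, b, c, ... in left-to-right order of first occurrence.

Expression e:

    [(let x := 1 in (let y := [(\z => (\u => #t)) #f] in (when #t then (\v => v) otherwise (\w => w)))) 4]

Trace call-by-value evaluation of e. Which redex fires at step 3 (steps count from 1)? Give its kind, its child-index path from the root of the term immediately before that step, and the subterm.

Trace:
step 0: ((let x = 1 in (let y = ((\z.(\u.true)) false) in (if true then (\v.v) else (\w.w)))) 4)
step 1: [let@0] ((let y = ((\z.(\u.true)) false) in (if true then (\v.v) else (\w.w))) 4)
step 2: [beta@0.0] ((let y = (\u.true) in (if true then (\v.v) else (\w.w))) 4)
step 3: [let@0] ((if true then (\v.v) else (\w.w)) 4)

Answer: let at 0 : (let y = (\u.true) in (if true then (\v.v) else (\w.w)))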